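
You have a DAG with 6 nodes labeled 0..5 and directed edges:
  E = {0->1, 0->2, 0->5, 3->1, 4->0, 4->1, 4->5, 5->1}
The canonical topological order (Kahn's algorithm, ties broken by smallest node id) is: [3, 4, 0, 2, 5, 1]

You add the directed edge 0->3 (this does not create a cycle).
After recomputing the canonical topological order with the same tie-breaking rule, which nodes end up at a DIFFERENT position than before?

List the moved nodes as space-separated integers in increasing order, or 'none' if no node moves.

Old toposort: [3, 4, 0, 2, 5, 1]
Added edge 0->3
Recompute Kahn (smallest-id tiebreak):
  initial in-degrees: [1, 4, 1, 1, 0, 2]
  ready (indeg=0): [4]
  pop 4: indeg[0]->0; indeg[1]->3; indeg[5]->1 | ready=[0] | order so far=[4]
  pop 0: indeg[1]->2; indeg[2]->0; indeg[3]->0; indeg[5]->0 | ready=[2, 3, 5] | order so far=[4, 0]
  pop 2: no out-edges | ready=[3, 5] | order so far=[4, 0, 2]
  pop 3: indeg[1]->1 | ready=[5] | order so far=[4, 0, 2, 3]
  pop 5: indeg[1]->0 | ready=[1] | order so far=[4, 0, 2, 3, 5]
  pop 1: no out-edges | ready=[] | order so far=[4, 0, 2, 3, 5, 1]
New canonical toposort: [4, 0, 2, 3, 5, 1]
Compare positions:
  Node 0: index 2 -> 1 (moved)
  Node 1: index 5 -> 5 (same)
  Node 2: index 3 -> 2 (moved)
  Node 3: index 0 -> 3 (moved)
  Node 4: index 1 -> 0 (moved)
  Node 5: index 4 -> 4 (same)
Nodes that changed position: 0 2 3 4

Answer: 0 2 3 4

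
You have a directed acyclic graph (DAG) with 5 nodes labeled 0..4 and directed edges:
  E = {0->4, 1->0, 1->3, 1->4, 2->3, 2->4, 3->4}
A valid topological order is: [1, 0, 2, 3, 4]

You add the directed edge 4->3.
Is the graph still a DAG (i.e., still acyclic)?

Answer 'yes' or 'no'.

Answer: no

Derivation:
Given toposort: [1, 0, 2, 3, 4]
Position of 4: index 4; position of 3: index 3
New edge 4->3: backward (u after v in old order)
Backward edge: old toposort is now invalid. Check if this creates a cycle.
Does 3 already reach 4? Reachable from 3: [3, 4]. YES -> cycle!
Still a DAG? no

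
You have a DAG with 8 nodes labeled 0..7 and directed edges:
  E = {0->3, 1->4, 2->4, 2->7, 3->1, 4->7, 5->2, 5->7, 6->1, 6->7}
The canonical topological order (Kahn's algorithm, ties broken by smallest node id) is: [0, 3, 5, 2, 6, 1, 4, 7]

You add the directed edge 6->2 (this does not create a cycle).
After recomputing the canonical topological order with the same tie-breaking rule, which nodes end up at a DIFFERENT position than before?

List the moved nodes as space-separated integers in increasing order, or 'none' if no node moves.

Answer: 1 2 6

Derivation:
Old toposort: [0, 3, 5, 2, 6, 1, 4, 7]
Added edge 6->2
Recompute Kahn (smallest-id tiebreak):
  initial in-degrees: [0, 2, 2, 1, 2, 0, 0, 4]
  ready (indeg=0): [0, 5, 6]
  pop 0: indeg[3]->0 | ready=[3, 5, 6] | order so far=[0]
  pop 3: indeg[1]->1 | ready=[5, 6] | order so far=[0, 3]
  pop 5: indeg[2]->1; indeg[7]->3 | ready=[6] | order so far=[0, 3, 5]
  pop 6: indeg[1]->0; indeg[2]->0; indeg[7]->2 | ready=[1, 2] | order so far=[0, 3, 5, 6]
  pop 1: indeg[4]->1 | ready=[2] | order so far=[0, 3, 5, 6, 1]
  pop 2: indeg[4]->0; indeg[7]->1 | ready=[4] | order so far=[0, 3, 5, 6, 1, 2]
  pop 4: indeg[7]->0 | ready=[7] | order so far=[0, 3, 5, 6, 1, 2, 4]
  pop 7: no out-edges | ready=[] | order so far=[0, 3, 5, 6, 1, 2, 4, 7]
New canonical toposort: [0, 3, 5, 6, 1, 2, 4, 7]
Compare positions:
  Node 0: index 0 -> 0 (same)
  Node 1: index 5 -> 4 (moved)
  Node 2: index 3 -> 5 (moved)
  Node 3: index 1 -> 1 (same)
  Node 4: index 6 -> 6 (same)
  Node 5: index 2 -> 2 (same)
  Node 6: index 4 -> 3 (moved)
  Node 7: index 7 -> 7 (same)
Nodes that changed position: 1 2 6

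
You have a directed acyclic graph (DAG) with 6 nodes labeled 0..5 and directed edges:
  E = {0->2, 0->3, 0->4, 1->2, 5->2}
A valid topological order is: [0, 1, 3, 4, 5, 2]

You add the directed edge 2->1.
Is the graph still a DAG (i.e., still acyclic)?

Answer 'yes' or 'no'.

Answer: no

Derivation:
Given toposort: [0, 1, 3, 4, 5, 2]
Position of 2: index 5; position of 1: index 1
New edge 2->1: backward (u after v in old order)
Backward edge: old toposort is now invalid. Check if this creates a cycle.
Does 1 already reach 2? Reachable from 1: [1, 2]. YES -> cycle!
Still a DAG? no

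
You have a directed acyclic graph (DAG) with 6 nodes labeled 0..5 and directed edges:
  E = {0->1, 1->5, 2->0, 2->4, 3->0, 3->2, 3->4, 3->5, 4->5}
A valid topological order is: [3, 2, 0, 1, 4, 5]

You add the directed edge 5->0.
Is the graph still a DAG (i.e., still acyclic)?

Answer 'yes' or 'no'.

Given toposort: [3, 2, 0, 1, 4, 5]
Position of 5: index 5; position of 0: index 2
New edge 5->0: backward (u after v in old order)
Backward edge: old toposort is now invalid. Check if this creates a cycle.
Does 0 already reach 5? Reachable from 0: [0, 1, 5]. YES -> cycle!
Still a DAG? no

Answer: no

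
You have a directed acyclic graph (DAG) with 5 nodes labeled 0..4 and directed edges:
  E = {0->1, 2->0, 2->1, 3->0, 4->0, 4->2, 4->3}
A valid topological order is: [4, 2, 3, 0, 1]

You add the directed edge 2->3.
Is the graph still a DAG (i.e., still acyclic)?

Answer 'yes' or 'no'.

Given toposort: [4, 2, 3, 0, 1]
Position of 2: index 1; position of 3: index 2
New edge 2->3: forward
Forward edge: respects the existing order. Still a DAG, same toposort still valid.
Still a DAG? yes

Answer: yes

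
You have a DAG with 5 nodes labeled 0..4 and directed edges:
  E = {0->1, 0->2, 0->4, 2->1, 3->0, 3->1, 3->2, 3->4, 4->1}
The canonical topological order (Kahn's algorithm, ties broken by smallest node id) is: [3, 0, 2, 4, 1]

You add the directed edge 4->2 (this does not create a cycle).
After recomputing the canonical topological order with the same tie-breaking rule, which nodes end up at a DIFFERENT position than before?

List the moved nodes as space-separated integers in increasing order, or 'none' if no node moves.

Old toposort: [3, 0, 2, 4, 1]
Added edge 4->2
Recompute Kahn (smallest-id tiebreak):
  initial in-degrees: [1, 4, 3, 0, 2]
  ready (indeg=0): [3]
  pop 3: indeg[0]->0; indeg[1]->3; indeg[2]->2; indeg[4]->1 | ready=[0] | order so far=[3]
  pop 0: indeg[1]->2; indeg[2]->1; indeg[4]->0 | ready=[4] | order so far=[3, 0]
  pop 4: indeg[1]->1; indeg[2]->0 | ready=[2] | order so far=[3, 0, 4]
  pop 2: indeg[1]->0 | ready=[1] | order so far=[3, 0, 4, 2]
  pop 1: no out-edges | ready=[] | order so far=[3, 0, 4, 2, 1]
New canonical toposort: [3, 0, 4, 2, 1]
Compare positions:
  Node 0: index 1 -> 1 (same)
  Node 1: index 4 -> 4 (same)
  Node 2: index 2 -> 3 (moved)
  Node 3: index 0 -> 0 (same)
  Node 4: index 3 -> 2 (moved)
Nodes that changed position: 2 4

Answer: 2 4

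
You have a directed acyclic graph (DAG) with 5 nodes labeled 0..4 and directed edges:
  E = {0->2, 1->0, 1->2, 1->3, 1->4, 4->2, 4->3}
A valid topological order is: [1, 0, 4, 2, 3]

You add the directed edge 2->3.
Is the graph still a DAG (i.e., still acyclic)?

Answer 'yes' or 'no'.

Given toposort: [1, 0, 4, 2, 3]
Position of 2: index 3; position of 3: index 4
New edge 2->3: forward
Forward edge: respects the existing order. Still a DAG, same toposort still valid.
Still a DAG? yes

Answer: yes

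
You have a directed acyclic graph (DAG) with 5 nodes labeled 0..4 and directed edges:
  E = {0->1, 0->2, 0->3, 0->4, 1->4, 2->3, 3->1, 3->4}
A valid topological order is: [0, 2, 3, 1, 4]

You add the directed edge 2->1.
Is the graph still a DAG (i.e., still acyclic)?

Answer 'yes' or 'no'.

Answer: yes

Derivation:
Given toposort: [0, 2, 3, 1, 4]
Position of 2: index 1; position of 1: index 3
New edge 2->1: forward
Forward edge: respects the existing order. Still a DAG, same toposort still valid.
Still a DAG? yes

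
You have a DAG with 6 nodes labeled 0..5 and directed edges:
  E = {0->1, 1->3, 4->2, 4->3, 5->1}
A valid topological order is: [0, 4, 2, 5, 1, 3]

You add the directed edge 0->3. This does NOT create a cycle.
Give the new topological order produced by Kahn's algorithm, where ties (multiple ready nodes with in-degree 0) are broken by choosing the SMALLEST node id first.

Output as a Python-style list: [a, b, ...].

Answer: [0, 4, 2, 5, 1, 3]

Derivation:
Old toposort: [0, 4, 2, 5, 1, 3]
Added edge: 0->3
Position of 0 (0) < position of 3 (5). Old order still valid.
Run Kahn's algorithm (break ties by smallest node id):
  initial in-degrees: [0, 2, 1, 3, 0, 0]
  ready (indeg=0): [0, 4, 5]
  pop 0: indeg[1]->1; indeg[3]->2 | ready=[4, 5] | order so far=[0]
  pop 4: indeg[2]->0; indeg[3]->1 | ready=[2, 5] | order so far=[0, 4]
  pop 2: no out-edges | ready=[5] | order so far=[0, 4, 2]
  pop 5: indeg[1]->0 | ready=[1] | order so far=[0, 4, 2, 5]
  pop 1: indeg[3]->0 | ready=[3] | order so far=[0, 4, 2, 5, 1]
  pop 3: no out-edges | ready=[] | order so far=[0, 4, 2, 5, 1, 3]
  Result: [0, 4, 2, 5, 1, 3]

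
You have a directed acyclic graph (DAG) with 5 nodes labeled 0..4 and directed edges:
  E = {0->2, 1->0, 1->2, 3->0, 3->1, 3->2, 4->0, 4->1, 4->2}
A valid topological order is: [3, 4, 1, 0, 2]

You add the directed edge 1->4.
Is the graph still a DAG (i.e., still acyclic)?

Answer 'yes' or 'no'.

Given toposort: [3, 4, 1, 0, 2]
Position of 1: index 2; position of 4: index 1
New edge 1->4: backward (u after v in old order)
Backward edge: old toposort is now invalid. Check if this creates a cycle.
Does 4 already reach 1? Reachable from 4: [0, 1, 2, 4]. YES -> cycle!
Still a DAG? no

Answer: no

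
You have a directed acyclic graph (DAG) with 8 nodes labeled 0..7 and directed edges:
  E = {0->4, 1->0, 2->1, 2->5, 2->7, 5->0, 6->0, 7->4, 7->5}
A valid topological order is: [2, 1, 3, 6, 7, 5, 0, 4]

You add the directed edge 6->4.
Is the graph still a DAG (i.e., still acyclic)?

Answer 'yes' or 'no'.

Given toposort: [2, 1, 3, 6, 7, 5, 0, 4]
Position of 6: index 3; position of 4: index 7
New edge 6->4: forward
Forward edge: respects the existing order. Still a DAG, same toposort still valid.
Still a DAG? yes

Answer: yes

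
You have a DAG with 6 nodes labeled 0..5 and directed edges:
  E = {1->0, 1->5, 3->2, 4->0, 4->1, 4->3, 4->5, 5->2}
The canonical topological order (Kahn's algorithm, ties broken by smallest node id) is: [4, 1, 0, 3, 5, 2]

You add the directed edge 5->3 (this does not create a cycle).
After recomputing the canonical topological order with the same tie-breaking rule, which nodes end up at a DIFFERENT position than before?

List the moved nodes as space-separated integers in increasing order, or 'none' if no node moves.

Answer: 3 5

Derivation:
Old toposort: [4, 1, 0, 3, 5, 2]
Added edge 5->3
Recompute Kahn (smallest-id tiebreak):
  initial in-degrees: [2, 1, 2, 2, 0, 2]
  ready (indeg=0): [4]
  pop 4: indeg[0]->1; indeg[1]->0; indeg[3]->1; indeg[5]->1 | ready=[1] | order so far=[4]
  pop 1: indeg[0]->0; indeg[5]->0 | ready=[0, 5] | order so far=[4, 1]
  pop 0: no out-edges | ready=[5] | order so far=[4, 1, 0]
  pop 5: indeg[2]->1; indeg[3]->0 | ready=[3] | order so far=[4, 1, 0, 5]
  pop 3: indeg[2]->0 | ready=[2] | order so far=[4, 1, 0, 5, 3]
  pop 2: no out-edges | ready=[] | order so far=[4, 1, 0, 5, 3, 2]
New canonical toposort: [4, 1, 0, 5, 3, 2]
Compare positions:
  Node 0: index 2 -> 2 (same)
  Node 1: index 1 -> 1 (same)
  Node 2: index 5 -> 5 (same)
  Node 3: index 3 -> 4 (moved)
  Node 4: index 0 -> 0 (same)
  Node 5: index 4 -> 3 (moved)
Nodes that changed position: 3 5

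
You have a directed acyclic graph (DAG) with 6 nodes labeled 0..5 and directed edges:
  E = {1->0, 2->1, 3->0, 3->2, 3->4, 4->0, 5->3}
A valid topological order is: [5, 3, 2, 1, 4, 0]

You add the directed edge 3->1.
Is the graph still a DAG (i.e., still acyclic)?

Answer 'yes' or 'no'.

Given toposort: [5, 3, 2, 1, 4, 0]
Position of 3: index 1; position of 1: index 3
New edge 3->1: forward
Forward edge: respects the existing order. Still a DAG, same toposort still valid.
Still a DAG? yes

Answer: yes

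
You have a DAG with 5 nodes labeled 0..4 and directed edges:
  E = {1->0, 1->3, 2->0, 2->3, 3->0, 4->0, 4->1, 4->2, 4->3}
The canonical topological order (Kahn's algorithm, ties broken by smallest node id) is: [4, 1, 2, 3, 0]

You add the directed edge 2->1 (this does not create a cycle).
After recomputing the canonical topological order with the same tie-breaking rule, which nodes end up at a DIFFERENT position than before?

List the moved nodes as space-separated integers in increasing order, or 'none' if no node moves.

Answer: 1 2

Derivation:
Old toposort: [4, 1, 2, 3, 0]
Added edge 2->1
Recompute Kahn (smallest-id tiebreak):
  initial in-degrees: [4, 2, 1, 3, 0]
  ready (indeg=0): [4]
  pop 4: indeg[0]->3; indeg[1]->1; indeg[2]->0; indeg[3]->2 | ready=[2] | order so far=[4]
  pop 2: indeg[0]->2; indeg[1]->0; indeg[3]->1 | ready=[1] | order so far=[4, 2]
  pop 1: indeg[0]->1; indeg[3]->0 | ready=[3] | order so far=[4, 2, 1]
  pop 3: indeg[0]->0 | ready=[0] | order so far=[4, 2, 1, 3]
  pop 0: no out-edges | ready=[] | order so far=[4, 2, 1, 3, 0]
New canonical toposort: [4, 2, 1, 3, 0]
Compare positions:
  Node 0: index 4 -> 4 (same)
  Node 1: index 1 -> 2 (moved)
  Node 2: index 2 -> 1 (moved)
  Node 3: index 3 -> 3 (same)
  Node 4: index 0 -> 0 (same)
Nodes that changed position: 1 2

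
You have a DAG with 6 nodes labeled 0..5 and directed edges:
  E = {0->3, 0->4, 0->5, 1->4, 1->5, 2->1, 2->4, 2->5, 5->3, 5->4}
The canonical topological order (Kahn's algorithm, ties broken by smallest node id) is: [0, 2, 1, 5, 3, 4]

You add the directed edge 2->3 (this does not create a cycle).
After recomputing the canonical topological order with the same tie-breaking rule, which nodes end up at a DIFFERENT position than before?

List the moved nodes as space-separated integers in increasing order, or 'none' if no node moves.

Old toposort: [0, 2, 1, 5, 3, 4]
Added edge 2->3
Recompute Kahn (smallest-id tiebreak):
  initial in-degrees: [0, 1, 0, 3, 4, 3]
  ready (indeg=0): [0, 2]
  pop 0: indeg[3]->2; indeg[4]->3; indeg[5]->2 | ready=[2] | order so far=[0]
  pop 2: indeg[1]->0; indeg[3]->1; indeg[4]->2; indeg[5]->1 | ready=[1] | order so far=[0, 2]
  pop 1: indeg[4]->1; indeg[5]->0 | ready=[5] | order so far=[0, 2, 1]
  pop 5: indeg[3]->0; indeg[4]->0 | ready=[3, 4] | order so far=[0, 2, 1, 5]
  pop 3: no out-edges | ready=[4] | order so far=[0, 2, 1, 5, 3]
  pop 4: no out-edges | ready=[] | order so far=[0, 2, 1, 5, 3, 4]
New canonical toposort: [0, 2, 1, 5, 3, 4]
Compare positions:
  Node 0: index 0 -> 0 (same)
  Node 1: index 2 -> 2 (same)
  Node 2: index 1 -> 1 (same)
  Node 3: index 4 -> 4 (same)
  Node 4: index 5 -> 5 (same)
  Node 5: index 3 -> 3 (same)
Nodes that changed position: none

Answer: none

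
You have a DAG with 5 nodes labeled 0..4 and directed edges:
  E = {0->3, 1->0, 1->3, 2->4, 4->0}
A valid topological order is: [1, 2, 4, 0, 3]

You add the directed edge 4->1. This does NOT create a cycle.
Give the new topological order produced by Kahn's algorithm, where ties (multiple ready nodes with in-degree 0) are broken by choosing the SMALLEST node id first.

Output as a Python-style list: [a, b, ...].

Answer: [2, 4, 1, 0, 3]

Derivation:
Old toposort: [1, 2, 4, 0, 3]
Added edge: 4->1
Position of 4 (2) > position of 1 (0). Must reorder: 4 must now come before 1.
Run Kahn's algorithm (break ties by smallest node id):
  initial in-degrees: [2, 1, 0, 2, 1]
  ready (indeg=0): [2]
  pop 2: indeg[4]->0 | ready=[4] | order so far=[2]
  pop 4: indeg[0]->1; indeg[1]->0 | ready=[1] | order so far=[2, 4]
  pop 1: indeg[0]->0; indeg[3]->1 | ready=[0] | order so far=[2, 4, 1]
  pop 0: indeg[3]->0 | ready=[3] | order so far=[2, 4, 1, 0]
  pop 3: no out-edges | ready=[] | order so far=[2, 4, 1, 0, 3]
  Result: [2, 4, 1, 0, 3]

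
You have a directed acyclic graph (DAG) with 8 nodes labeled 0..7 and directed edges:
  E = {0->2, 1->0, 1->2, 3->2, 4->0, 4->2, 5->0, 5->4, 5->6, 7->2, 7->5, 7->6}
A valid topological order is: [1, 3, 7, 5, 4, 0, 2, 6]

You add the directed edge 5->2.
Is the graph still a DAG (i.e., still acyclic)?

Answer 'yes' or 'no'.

Answer: yes

Derivation:
Given toposort: [1, 3, 7, 5, 4, 0, 2, 6]
Position of 5: index 3; position of 2: index 6
New edge 5->2: forward
Forward edge: respects the existing order. Still a DAG, same toposort still valid.
Still a DAG? yes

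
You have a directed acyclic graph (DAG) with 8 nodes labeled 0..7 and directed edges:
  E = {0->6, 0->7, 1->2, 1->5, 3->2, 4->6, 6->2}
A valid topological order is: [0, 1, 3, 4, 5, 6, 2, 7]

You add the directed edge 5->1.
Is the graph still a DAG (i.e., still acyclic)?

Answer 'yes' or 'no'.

Given toposort: [0, 1, 3, 4, 5, 6, 2, 7]
Position of 5: index 4; position of 1: index 1
New edge 5->1: backward (u after v in old order)
Backward edge: old toposort is now invalid. Check if this creates a cycle.
Does 1 already reach 5? Reachable from 1: [1, 2, 5]. YES -> cycle!
Still a DAG? no

Answer: no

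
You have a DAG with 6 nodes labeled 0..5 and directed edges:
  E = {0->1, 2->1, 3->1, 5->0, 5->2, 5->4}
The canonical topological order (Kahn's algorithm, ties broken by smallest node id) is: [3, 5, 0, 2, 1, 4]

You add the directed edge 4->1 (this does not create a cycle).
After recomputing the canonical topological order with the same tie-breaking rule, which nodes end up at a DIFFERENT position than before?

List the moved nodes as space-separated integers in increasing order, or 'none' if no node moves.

Answer: 1 4

Derivation:
Old toposort: [3, 5, 0, 2, 1, 4]
Added edge 4->1
Recompute Kahn (smallest-id tiebreak):
  initial in-degrees: [1, 4, 1, 0, 1, 0]
  ready (indeg=0): [3, 5]
  pop 3: indeg[1]->3 | ready=[5] | order so far=[3]
  pop 5: indeg[0]->0; indeg[2]->0; indeg[4]->0 | ready=[0, 2, 4] | order so far=[3, 5]
  pop 0: indeg[1]->2 | ready=[2, 4] | order so far=[3, 5, 0]
  pop 2: indeg[1]->1 | ready=[4] | order so far=[3, 5, 0, 2]
  pop 4: indeg[1]->0 | ready=[1] | order so far=[3, 5, 0, 2, 4]
  pop 1: no out-edges | ready=[] | order so far=[3, 5, 0, 2, 4, 1]
New canonical toposort: [3, 5, 0, 2, 4, 1]
Compare positions:
  Node 0: index 2 -> 2 (same)
  Node 1: index 4 -> 5 (moved)
  Node 2: index 3 -> 3 (same)
  Node 3: index 0 -> 0 (same)
  Node 4: index 5 -> 4 (moved)
  Node 5: index 1 -> 1 (same)
Nodes that changed position: 1 4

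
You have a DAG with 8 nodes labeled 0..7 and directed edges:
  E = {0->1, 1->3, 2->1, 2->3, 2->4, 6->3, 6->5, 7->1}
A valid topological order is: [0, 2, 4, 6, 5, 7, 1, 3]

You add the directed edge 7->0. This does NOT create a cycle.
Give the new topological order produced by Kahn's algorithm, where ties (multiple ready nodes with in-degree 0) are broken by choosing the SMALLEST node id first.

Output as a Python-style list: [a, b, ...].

Old toposort: [0, 2, 4, 6, 5, 7, 1, 3]
Added edge: 7->0
Position of 7 (5) > position of 0 (0). Must reorder: 7 must now come before 0.
Run Kahn's algorithm (break ties by smallest node id):
  initial in-degrees: [1, 3, 0, 3, 1, 1, 0, 0]
  ready (indeg=0): [2, 6, 7]
  pop 2: indeg[1]->2; indeg[3]->2; indeg[4]->0 | ready=[4, 6, 7] | order so far=[2]
  pop 4: no out-edges | ready=[6, 7] | order so far=[2, 4]
  pop 6: indeg[3]->1; indeg[5]->0 | ready=[5, 7] | order so far=[2, 4, 6]
  pop 5: no out-edges | ready=[7] | order so far=[2, 4, 6, 5]
  pop 7: indeg[0]->0; indeg[1]->1 | ready=[0] | order so far=[2, 4, 6, 5, 7]
  pop 0: indeg[1]->0 | ready=[1] | order so far=[2, 4, 6, 5, 7, 0]
  pop 1: indeg[3]->0 | ready=[3] | order so far=[2, 4, 6, 5, 7, 0, 1]
  pop 3: no out-edges | ready=[] | order so far=[2, 4, 6, 5, 7, 0, 1, 3]
  Result: [2, 4, 6, 5, 7, 0, 1, 3]

Answer: [2, 4, 6, 5, 7, 0, 1, 3]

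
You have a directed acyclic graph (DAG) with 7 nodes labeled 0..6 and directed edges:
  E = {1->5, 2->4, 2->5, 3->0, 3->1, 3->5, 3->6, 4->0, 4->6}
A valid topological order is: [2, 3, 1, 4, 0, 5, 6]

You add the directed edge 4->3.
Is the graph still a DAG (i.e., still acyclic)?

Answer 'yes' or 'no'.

Answer: yes

Derivation:
Given toposort: [2, 3, 1, 4, 0, 5, 6]
Position of 4: index 3; position of 3: index 1
New edge 4->3: backward (u after v in old order)
Backward edge: old toposort is now invalid. Check if this creates a cycle.
Does 3 already reach 4? Reachable from 3: [0, 1, 3, 5, 6]. NO -> still a DAG (reorder needed).
Still a DAG? yes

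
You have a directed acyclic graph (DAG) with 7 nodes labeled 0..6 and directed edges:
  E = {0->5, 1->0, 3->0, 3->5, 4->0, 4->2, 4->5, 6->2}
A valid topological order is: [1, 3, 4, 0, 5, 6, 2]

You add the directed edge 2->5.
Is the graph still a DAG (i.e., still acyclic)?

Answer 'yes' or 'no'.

Answer: yes

Derivation:
Given toposort: [1, 3, 4, 0, 5, 6, 2]
Position of 2: index 6; position of 5: index 4
New edge 2->5: backward (u after v in old order)
Backward edge: old toposort is now invalid. Check if this creates a cycle.
Does 5 already reach 2? Reachable from 5: [5]. NO -> still a DAG (reorder needed).
Still a DAG? yes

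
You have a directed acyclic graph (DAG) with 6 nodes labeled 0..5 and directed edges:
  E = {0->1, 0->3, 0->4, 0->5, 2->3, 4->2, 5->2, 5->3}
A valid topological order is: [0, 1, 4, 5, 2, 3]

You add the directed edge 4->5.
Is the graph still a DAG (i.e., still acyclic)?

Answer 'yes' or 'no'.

Given toposort: [0, 1, 4, 5, 2, 3]
Position of 4: index 2; position of 5: index 3
New edge 4->5: forward
Forward edge: respects the existing order. Still a DAG, same toposort still valid.
Still a DAG? yes

Answer: yes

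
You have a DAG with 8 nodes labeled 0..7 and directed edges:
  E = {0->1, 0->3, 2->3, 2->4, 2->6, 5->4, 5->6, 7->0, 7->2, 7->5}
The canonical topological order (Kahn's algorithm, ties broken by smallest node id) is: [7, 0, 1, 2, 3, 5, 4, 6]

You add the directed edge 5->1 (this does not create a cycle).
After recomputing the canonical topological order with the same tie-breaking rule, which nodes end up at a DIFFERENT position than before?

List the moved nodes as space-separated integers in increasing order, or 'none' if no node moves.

Answer: 1 2 3 5

Derivation:
Old toposort: [7, 0, 1, 2, 3, 5, 4, 6]
Added edge 5->1
Recompute Kahn (smallest-id tiebreak):
  initial in-degrees: [1, 2, 1, 2, 2, 1, 2, 0]
  ready (indeg=0): [7]
  pop 7: indeg[0]->0; indeg[2]->0; indeg[5]->0 | ready=[0, 2, 5] | order so far=[7]
  pop 0: indeg[1]->1; indeg[3]->1 | ready=[2, 5] | order so far=[7, 0]
  pop 2: indeg[3]->0; indeg[4]->1; indeg[6]->1 | ready=[3, 5] | order so far=[7, 0, 2]
  pop 3: no out-edges | ready=[5] | order so far=[7, 0, 2, 3]
  pop 5: indeg[1]->0; indeg[4]->0; indeg[6]->0 | ready=[1, 4, 6] | order so far=[7, 0, 2, 3, 5]
  pop 1: no out-edges | ready=[4, 6] | order so far=[7, 0, 2, 3, 5, 1]
  pop 4: no out-edges | ready=[6] | order so far=[7, 0, 2, 3, 5, 1, 4]
  pop 6: no out-edges | ready=[] | order so far=[7, 0, 2, 3, 5, 1, 4, 6]
New canonical toposort: [7, 0, 2, 3, 5, 1, 4, 6]
Compare positions:
  Node 0: index 1 -> 1 (same)
  Node 1: index 2 -> 5 (moved)
  Node 2: index 3 -> 2 (moved)
  Node 3: index 4 -> 3 (moved)
  Node 4: index 6 -> 6 (same)
  Node 5: index 5 -> 4 (moved)
  Node 6: index 7 -> 7 (same)
  Node 7: index 0 -> 0 (same)
Nodes that changed position: 1 2 3 5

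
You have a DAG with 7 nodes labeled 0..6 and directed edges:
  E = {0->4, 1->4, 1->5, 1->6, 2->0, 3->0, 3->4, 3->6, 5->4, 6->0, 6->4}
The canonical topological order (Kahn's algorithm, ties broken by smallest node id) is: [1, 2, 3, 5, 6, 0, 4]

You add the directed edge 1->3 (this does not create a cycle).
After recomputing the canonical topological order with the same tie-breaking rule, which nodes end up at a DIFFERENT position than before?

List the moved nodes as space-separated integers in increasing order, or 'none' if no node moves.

Answer: none

Derivation:
Old toposort: [1, 2, 3, 5, 6, 0, 4]
Added edge 1->3
Recompute Kahn (smallest-id tiebreak):
  initial in-degrees: [3, 0, 0, 1, 5, 1, 2]
  ready (indeg=0): [1, 2]
  pop 1: indeg[3]->0; indeg[4]->4; indeg[5]->0; indeg[6]->1 | ready=[2, 3, 5] | order so far=[1]
  pop 2: indeg[0]->2 | ready=[3, 5] | order so far=[1, 2]
  pop 3: indeg[0]->1; indeg[4]->3; indeg[6]->0 | ready=[5, 6] | order so far=[1, 2, 3]
  pop 5: indeg[4]->2 | ready=[6] | order so far=[1, 2, 3, 5]
  pop 6: indeg[0]->0; indeg[4]->1 | ready=[0] | order so far=[1, 2, 3, 5, 6]
  pop 0: indeg[4]->0 | ready=[4] | order so far=[1, 2, 3, 5, 6, 0]
  pop 4: no out-edges | ready=[] | order so far=[1, 2, 3, 5, 6, 0, 4]
New canonical toposort: [1, 2, 3, 5, 6, 0, 4]
Compare positions:
  Node 0: index 5 -> 5 (same)
  Node 1: index 0 -> 0 (same)
  Node 2: index 1 -> 1 (same)
  Node 3: index 2 -> 2 (same)
  Node 4: index 6 -> 6 (same)
  Node 5: index 3 -> 3 (same)
  Node 6: index 4 -> 4 (same)
Nodes that changed position: none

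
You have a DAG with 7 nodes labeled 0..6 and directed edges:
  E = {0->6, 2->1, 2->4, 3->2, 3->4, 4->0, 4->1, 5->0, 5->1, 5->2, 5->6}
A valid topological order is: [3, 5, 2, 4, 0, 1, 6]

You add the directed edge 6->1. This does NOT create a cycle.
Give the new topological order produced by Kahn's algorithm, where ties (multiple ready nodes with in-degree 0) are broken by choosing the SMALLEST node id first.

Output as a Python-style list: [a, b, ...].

Old toposort: [3, 5, 2, 4, 0, 1, 6]
Added edge: 6->1
Position of 6 (6) > position of 1 (5). Must reorder: 6 must now come before 1.
Run Kahn's algorithm (break ties by smallest node id):
  initial in-degrees: [2, 4, 2, 0, 2, 0, 2]
  ready (indeg=0): [3, 5]
  pop 3: indeg[2]->1; indeg[4]->1 | ready=[5] | order so far=[3]
  pop 5: indeg[0]->1; indeg[1]->3; indeg[2]->0; indeg[6]->1 | ready=[2] | order so far=[3, 5]
  pop 2: indeg[1]->2; indeg[4]->0 | ready=[4] | order so far=[3, 5, 2]
  pop 4: indeg[0]->0; indeg[1]->1 | ready=[0] | order so far=[3, 5, 2, 4]
  pop 0: indeg[6]->0 | ready=[6] | order so far=[3, 5, 2, 4, 0]
  pop 6: indeg[1]->0 | ready=[1] | order so far=[3, 5, 2, 4, 0, 6]
  pop 1: no out-edges | ready=[] | order so far=[3, 5, 2, 4, 0, 6, 1]
  Result: [3, 5, 2, 4, 0, 6, 1]

Answer: [3, 5, 2, 4, 0, 6, 1]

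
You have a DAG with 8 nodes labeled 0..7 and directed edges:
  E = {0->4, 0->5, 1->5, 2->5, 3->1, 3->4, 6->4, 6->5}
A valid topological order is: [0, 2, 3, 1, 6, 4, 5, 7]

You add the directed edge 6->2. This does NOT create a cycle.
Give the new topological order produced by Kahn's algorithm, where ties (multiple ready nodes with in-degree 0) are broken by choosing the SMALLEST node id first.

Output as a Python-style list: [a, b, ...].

Answer: [0, 3, 1, 6, 2, 4, 5, 7]

Derivation:
Old toposort: [0, 2, 3, 1, 6, 4, 5, 7]
Added edge: 6->2
Position of 6 (4) > position of 2 (1). Must reorder: 6 must now come before 2.
Run Kahn's algorithm (break ties by smallest node id):
  initial in-degrees: [0, 1, 1, 0, 3, 4, 0, 0]
  ready (indeg=0): [0, 3, 6, 7]
  pop 0: indeg[4]->2; indeg[5]->3 | ready=[3, 6, 7] | order so far=[0]
  pop 3: indeg[1]->0; indeg[4]->1 | ready=[1, 6, 7] | order so far=[0, 3]
  pop 1: indeg[5]->2 | ready=[6, 7] | order so far=[0, 3, 1]
  pop 6: indeg[2]->0; indeg[4]->0; indeg[5]->1 | ready=[2, 4, 7] | order so far=[0, 3, 1, 6]
  pop 2: indeg[5]->0 | ready=[4, 5, 7] | order so far=[0, 3, 1, 6, 2]
  pop 4: no out-edges | ready=[5, 7] | order so far=[0, 3, 1, 6, 2, 4]
  pop 5: no out-edges | ready=[7] | order so far=[0, 3, 1, 6, 2, 4, 5]
  pop 7: no out-edges | ready=[] | order so far=[0, 3, 1, 6, 2, 4, 5, 7]
  Result: [0, 3, 1, 6, 2, 4, 5, 7]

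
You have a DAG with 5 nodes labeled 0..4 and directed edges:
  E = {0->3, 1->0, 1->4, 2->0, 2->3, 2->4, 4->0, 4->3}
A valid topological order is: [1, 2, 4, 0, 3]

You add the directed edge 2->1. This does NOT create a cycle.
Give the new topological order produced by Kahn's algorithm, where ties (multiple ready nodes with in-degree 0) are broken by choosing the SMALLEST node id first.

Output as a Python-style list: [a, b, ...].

Old toposort: [1, 2, 4, 0, 3]
Added edge: 2->1
Position of 2 (1) > position of 1 (0). Must reorder: 2 must now come before 1.
Run Kahn's algorithm (break ties by smallest node id):
  initial in-degrees: [3, 1, 0, 3, 2]
  ready (indeg=0): [2]
  pop 2: indeg[0]->2; indeg[1]->0; indeg[3]->2; indeg[4]->1 | ready=[1] | order so far=[2]
  pop 1: indeg[0]->1; indeg[4]->0 | ready=[4] | order so far=[2, 1]
  pop 4: indeg[0]->0; indeg[3]->1 | ready=[0] | order so far=[2, 1, 4]
  pop 0: indeg[3]->0 | ready=[3] | order so far=[2, 1, 4, 0]
  pop 3: no out-edges | ready=[] | order so far=[2, 1, 4, 0, 3]
  Result: [2, 1, 4, 0, 3]

Answer: [2, 1, 4, 0, 3]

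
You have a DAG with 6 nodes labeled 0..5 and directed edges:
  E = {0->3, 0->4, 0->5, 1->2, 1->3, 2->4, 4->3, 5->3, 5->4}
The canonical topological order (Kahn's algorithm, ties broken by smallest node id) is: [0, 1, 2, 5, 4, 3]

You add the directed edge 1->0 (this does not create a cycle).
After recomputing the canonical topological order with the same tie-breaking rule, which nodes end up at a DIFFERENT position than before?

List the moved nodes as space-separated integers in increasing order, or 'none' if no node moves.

Old toposort: [0, 1, 2, 5, 4, 3]
Added edge 1->0
Recompute Kahn (smallest-id tiebreak):
  initial in-degrees: [1, 0, 1, 4, 3, 1]
  ready (indeg=0): [1]
  pop 1: indeg[0]->0; indeg[2]->0; indeg[3]->3 | ready=[0, 2] | order so far=[1]
  pop 0: indeg[3]->2; indeg[4]->2; indeg[5]->0 | ready=[2, 5] | order so far=[1, 0]
  pop 2: indeg[4]->1 | ready=[5] | order so far=[1, 0, 2]
  pop 5: indeg[3]->1; indeg[4]->0 | ready=[4] | order so far=[1, 0, 2, 5]
  pop 4: indeg[3]->0 | ready=[3] | order so far=[1, 0, 2, 5, 4]
  pop 3: no out-edges | ready=[] | order so far=[1, 0, 2, 5, 4, 3]
New canonical toposort: [1, 0, 2, 5, 4, 3]
Compare positions:
  Node 0: index 0 -> 1 (moved)
  Node 1: index 1 -> 0 (moved)
  Node 2: index 2 -> 2 (same)
  Node 3: index 5 -> 5 (same)
  Node 4: index 4 -> 4 (same)
  Node 5: index 3 -> 3 (same)
Nodes that changed position: 0 1

Answer: 0 1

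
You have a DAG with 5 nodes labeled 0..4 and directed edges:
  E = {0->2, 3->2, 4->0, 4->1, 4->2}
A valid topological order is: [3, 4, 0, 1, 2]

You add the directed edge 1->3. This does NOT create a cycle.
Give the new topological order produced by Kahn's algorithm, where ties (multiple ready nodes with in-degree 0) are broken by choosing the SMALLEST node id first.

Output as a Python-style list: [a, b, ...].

Answer: [4, 0, 1, 3, 2]

Derivation:
Old toposort: [3, 4, 0, 1, 2]
Added edge: 1->3
Position of 1 (3) > position of 3 (0). Must reorder: 1 must now come before 3.
Run Kahn's algorithm (break ties by smallest node id):
  initial in-degrees: [1, 1, 3, 1, 0]
  ready (indeg=0): [4]
  pop 4: indeg[0]->0; indeg[1]->0; indeg[2]->2 | ready=[0, 1] | order so far=[4]
  pop 0: indeg[2]->1 | ready=[1] | order so far=[4, 0]
  pop 1: indeg[3]->0 | ready=[3] | order so far=[4, 0, 1]
  pop 3: indeg[2]->0 | ready=[2] | order so far=[4, 0, 1, 3]
  pop 2: no out-edges | ready=[] | order so far=[4, 0, 1, 3, 2]
  Result: [4, 0, 1, 3, 2]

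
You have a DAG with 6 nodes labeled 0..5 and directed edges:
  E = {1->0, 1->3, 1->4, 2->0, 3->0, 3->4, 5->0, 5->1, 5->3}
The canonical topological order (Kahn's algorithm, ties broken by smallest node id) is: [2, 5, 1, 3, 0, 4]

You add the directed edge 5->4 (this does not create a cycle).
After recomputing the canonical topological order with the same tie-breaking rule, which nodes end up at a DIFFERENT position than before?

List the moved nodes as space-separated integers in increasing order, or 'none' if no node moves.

Old toposort: [2, 5, 1, 3, 0, 4]
Added edge 5->4
Recompute Kahn (smallest-id tiebreak):
  initial in-degrees: [4, 1, 0, 2, 3, 0]
  ready (indeg=0): [2, 5]
  pop 2: indeg[0]->3 | ready=[5] | order so far=[2]
  pop 5: indeg[0]->2; indeg[1]->0; indeg[3]->1; indeg[4]->2 | ready=[1] | order so far=[2, 5]
  pop 1: indeg[0]->1; indeg[3]->0; indeg[4]->1 | ready=[3] | order so far=[2, 5, 1]
  pop 3: indeg[0]->0; indeg[4]->0 | ready=[0, 4] | order so far=[2, 5, 1, 3]
  pop 0: no out-edges | ready=[4] | order so far=[2, 5, 1, 3, 0]
  pop 4: no out-edges | ready=[] | order so far=[2, 5, 1, 3, 0, 4]
New canonical toposort: [2, 5, 1, 3, 0, 4]
Compare positions:
  Node 0: index 4 -> 4 (same)
  Node 1: index 2 -> 2 (same)
  Node 2: index 0 -> 0 (same)
  Node 3: index 3 -> 3 (same)
  Node 4: index 5 -> 5 (same)
  Node 5: index 1 -> 1 (same)
Nodes that changed position: none

Answer: none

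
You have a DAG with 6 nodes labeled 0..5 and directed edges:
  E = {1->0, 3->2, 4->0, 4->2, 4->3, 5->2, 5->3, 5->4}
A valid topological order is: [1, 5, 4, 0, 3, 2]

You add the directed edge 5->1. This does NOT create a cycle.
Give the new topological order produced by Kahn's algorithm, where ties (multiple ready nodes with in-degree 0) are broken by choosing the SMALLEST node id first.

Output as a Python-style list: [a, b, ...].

Old toposort: [1, 5, 4, 0, 3, 2]
Added edge: 5->1
Position of 5 (1) > position of 1 (0). Must reorder: 5 must now come before 1.
Run Kahn's algorithm (break ties by smallest node id):
  initial in-degrees: [2, 1, 3, 2, 1, 0]
  ready (indeg=0): [5]
  pop 5: indeg[1]->0; indeg[2]->2; indeg[3]->1; indeg[4]->0 | ready=[1, 4] | order so far=[5]
  pop 1: indeg[0]->1 | ready=[4] | order so far=[5, 1]
  pop 4: indeg[0]->0; indeg[2]->1; indeg[3]->0 | ready=[0, 3] | order so far=[5, 1, 4]
  pop 0: no out-edges | ready=[3] | order so far=[5, 1, 4, 0]
  pop 3: indeg[2]->0 | ready=[2] | order so far=[5, 1, 4, 0, 3]
  pop 2: no out-edges | ready=[] | order so far=[5, 1, 4, 0, 3, 2]
  Result: [5, 1, 4, 0, 3, 2]

Answer: [5, 1, 4, 0, 3, 2]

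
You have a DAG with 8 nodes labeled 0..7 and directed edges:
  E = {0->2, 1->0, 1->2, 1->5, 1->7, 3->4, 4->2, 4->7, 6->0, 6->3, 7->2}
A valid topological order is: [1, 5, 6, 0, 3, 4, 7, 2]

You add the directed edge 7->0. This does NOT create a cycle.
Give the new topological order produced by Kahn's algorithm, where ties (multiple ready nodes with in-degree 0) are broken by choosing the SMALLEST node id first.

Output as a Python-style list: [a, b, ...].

Answer: [1, 5, 6, 3, 4, 7, 0, 2]

Derivation:
Old toposort: [1, 5, 6, 0, 3, 4, 7, 2]
Added edge: 7->0
Position of 7 (6) > position of 0 (3). Must reorder: 7 must now come before 0.
Run Kahn's algorithm (break ties by smallest node id):
  initial in-degrees: [3, 0, 4, 1, 1, 1, 0, 2]
  ready (indeg=0): [1, 6]
  pop 1: indeg[0]->2; indeg[2]->3; indeg[5]->0; indeg[7]->1 | ready=[5, 6] | order so far=[1]
  pop 5: no out-edges | ready=[6] | order so far=[1, 5]
  pop 6: indeg[0]->1; indeg[3]->0 | ready=[3] | order so far=[1, 5, 6]
  pop 3: indeg[4]->0 | ready=[4] | order so far=[1, 5, 6, 3]
  pop 4: indeg[2]->2; indeg[7]->0 | ready=[7] | order so far=[1, 5, 6, 3, 4]
  pop 7: indeg[0]->0; indeg[2]->1 | ready=[0] | order so far=[1, 5, 6, 3, 4, 7]
  pop 0: indeg[2]->0 | ready=[2] | order so far=[1, 5, 6, 3, 4, 7, 0]
  pop 2: no out-edges | ready=[] | order so far=[1, 5, 6, 3, 4, 7, 0, 2]
  Result: [1, 5, 6, 3, 4, 7, 0, 2]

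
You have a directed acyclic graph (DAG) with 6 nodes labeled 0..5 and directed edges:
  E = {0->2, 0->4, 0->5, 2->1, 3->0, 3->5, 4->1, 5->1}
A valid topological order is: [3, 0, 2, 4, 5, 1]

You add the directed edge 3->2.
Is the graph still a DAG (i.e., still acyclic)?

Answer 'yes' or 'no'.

Given toposort: [3, 0, 2, 4, 5, 1]
Position of 3: index 0; position of 2: index 2
New edge 3->2: forward
Forward edge: respects the existing order. Still a DAG, same toposort still valid.
Still a DAG? yes

Answer: yes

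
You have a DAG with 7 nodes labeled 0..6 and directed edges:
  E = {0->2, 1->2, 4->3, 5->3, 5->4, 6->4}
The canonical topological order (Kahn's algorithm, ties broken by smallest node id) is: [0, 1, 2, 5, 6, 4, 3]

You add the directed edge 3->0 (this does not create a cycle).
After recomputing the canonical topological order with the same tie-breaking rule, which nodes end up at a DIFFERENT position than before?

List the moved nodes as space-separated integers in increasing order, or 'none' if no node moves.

Answer: 0 1 2 3 4 5 6

Derivation:
Old toposort: [0, 1, 2, 5, 6, 4, 3]
Added edge 3->0
Recompute Kahn (smallest-id tiebreak):
  initial in-degrees: [1, 0, 2, 2, 2, 0, 0]
  ready (indeg=0): [1, 5, 6]
  pop 1: indeg[2]->1 | ready=[5, 6] | order so far=[1]
  pop 5: indeg[3]->1; indeg[4]->1 | ready=[6] | order so far=[1, 5]
  pop 6: indeg[4]->0 | ready=[4] | order so far=[1, 5, 6]
  pop 4: indeg[3]->0 | ready=[3] | order so far=[1, 5, 6, 4]
  pop 3: indeg[0]->0 | ready=[0] | order so far=[1, 5, 6, 4, 3]
  pop 0: indeg[2]->0 | ready=[2] | order so far=[1, 5, 6, 4, 3, 0]
  pop 2: no out-edges | ready=[] | order so far=[1, 5, 6, 4, 3, 0, 2]
New canonical toposort: [1, 5, 6, 4, 3, 0, 2]
Compare positions:
  Node 0: index 0 -> 5 (moved)
  Node 1: index 1 -> 0 (moved)
  Node 2: index 2 -> 6 (moved)
  Node 3: index 6 -> 4 (moved)
  Node 4: index 5 -> 3 (moved)
  Node 5: index 3 -> 1 (moved)
  Node 6: index 4 -> 2 (moved)
Nodes that changed position: 0 1 2 3 4 5 6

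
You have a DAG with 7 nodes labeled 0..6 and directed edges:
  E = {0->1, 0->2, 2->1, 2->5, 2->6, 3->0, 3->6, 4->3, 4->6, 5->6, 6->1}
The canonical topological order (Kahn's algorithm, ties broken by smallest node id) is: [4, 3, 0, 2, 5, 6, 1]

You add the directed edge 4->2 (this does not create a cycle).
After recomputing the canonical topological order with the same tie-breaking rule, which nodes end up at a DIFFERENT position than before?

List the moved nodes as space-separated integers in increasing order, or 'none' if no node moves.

Old toposort: [4, 3, 0, 2, 5, 6, 1]
Added edge 4->2
Recompute Kahn (smallest-id tiebreak):
  initial in-degrees: [1, 3, 2, 1, 0, 1, 4]
  ready (indeg=0): [4]
  pop 4: indeg[2]->1; indeg[3]->0; indeg[6]->3 | ready=[3] | order so far=[4]
  pop 3: indeg[0]->0; indeg[6]->2 | ready=[0] | order so far=[4, 3]
  pop 0: indeg[1]->2; indeg[2]->0 | ready=[2] | order so far=[4, 3, 0]
  pop 2: indeg[1]->1; indeg[5]->0; indeg[6]->1 | ready=[5] | order so far=[4, 3, 0, 2]
  pop 5: indeg[6]->0 | ready=[6] | order so far=[4, 3, 0, 2, 5]
  pop 6: indeg[1]->0 | ready=[1] | order so far=[4, 3, 0, 2, 5, 6]
  pop 1: no out-edges | ready=[] | order so far=[4, 3, 0, 2, 5, 6, 1]
New canonical toposort: [4, 3, 0, 2, 5, 6, 1]
Compare positions:
  Node 0: index 2 -> 2 (same)
  Node 1: index 6 -> 6 (same)
  Node 2: index 3 -> 3 (same)
  Node 3: index 1 -> 1 (same)
  Node 4: index 0 -> 0 (same)
  Node 5: index 4 -> 4 (same)
  Node 6: index 5 -> 5 (same)
Nodes that changed position: none

Answer: none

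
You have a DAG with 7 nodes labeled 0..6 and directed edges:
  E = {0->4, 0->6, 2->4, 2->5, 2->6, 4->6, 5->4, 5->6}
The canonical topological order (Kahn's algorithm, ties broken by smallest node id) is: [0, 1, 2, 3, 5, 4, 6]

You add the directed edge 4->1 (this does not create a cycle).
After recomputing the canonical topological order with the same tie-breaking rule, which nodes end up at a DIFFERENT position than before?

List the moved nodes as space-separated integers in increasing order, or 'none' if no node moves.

Answer: 1 2 3 4 5

Derivation:
Old toposort: [0, 1, 2, 3, 5, 4, 6]
Added edge 4->1
Recompute Kahn (smallest-id tiebreak):
  initial in-degrees: [0, 1, 0, 0, 3, 1, 4]
  ready (indeg=0): [0, 2, 3]
  pop 0: indeg[4]->2; indeg[6]->3 | ready=[2, 3] | order so far=[0]
  pop 2: indeg[4]->1; indeg[5]->0; indeg[6]->2 | ready=[3, 5] | order so far=[0, 2]
  pop 3: no out-edges | ready=[5] | order so far=[0, 2, 3]
  pop 5: indeg[4]->0; indeg[6]->1 | ready=[4] | order so far=[0, 2, 3, 5]
  pop 4: indeg[1]->0; indeg[6]->0 | ready=[1, 6] | order so far=[0, 2, 3, 5, 4]
  pop 1: no out-edges | ready=[6] | order so far=[0, 2, 3, 5, 4, 1]
  pop 6: no out-edges | ready=[] | order so far=[0, 2, 3, 5, 4, 1, 6]
New canonical toposort: [0, 2, 3, 5, 4, 1, 6]
Compare positions:
  Node 0: index 0 -> 0 (same)
  Node 1: index 1 -> 5 (moved)
  Node 2: index 2 -> 1 (moved)
  Node 3: index 3 -> 2 (moved)
  Node 4: index 5 -> 4 (moved)
  Node 5: index 4 -> 3 (moved)
  Node 6: index 6 -> 6 (same)
Nodes that changed position: 1 2 3 4 5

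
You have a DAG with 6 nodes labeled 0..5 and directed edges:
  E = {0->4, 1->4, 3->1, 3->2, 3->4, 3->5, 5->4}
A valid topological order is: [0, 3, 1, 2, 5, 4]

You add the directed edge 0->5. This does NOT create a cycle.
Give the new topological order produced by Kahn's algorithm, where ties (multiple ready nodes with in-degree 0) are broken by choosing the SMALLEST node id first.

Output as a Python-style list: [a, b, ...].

Answer: [0, 3, 1, 2, 5, 4]

Derivation:
Old toposort: [0, 3, 1, 2, 5, 4]
Added edge: 0->5
Position of 0 (0) < position of 5 (4). Old order still valid.
Run Kahn's algorithm (break ties by smallest node id):
  initial in-degrees: [0, 1, 1, 0, 4, 2]
  ready (indeg=0): [0, 3]
  pop 0: indeg[4]->3; indeg[5]->1 | ready=[3] | order so far=[0]
  pop 3: indeg[1]->0; indeg[2]->0; indeg[4]->2; indeg[5]->0 | ready=[1, 2, 5] | order so far=[0, 3]
  pop 1: indeg[4]->1 | ready=[2, 5] | order so far=[0, 3, 1]
  pop 2: no out-edges | ready=[5] | order so far=[0, 3, 1, 2]
  pop 5: indeg[4]->0 | ready=[4] | order so far=[0, 3, 1, 2, 5]
  pop 4: no out-edges | ready=[] | order so far=[0, 3, 1, 2, 5, 4]
  Result: [0, 3, 1, 2, 5, 4]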